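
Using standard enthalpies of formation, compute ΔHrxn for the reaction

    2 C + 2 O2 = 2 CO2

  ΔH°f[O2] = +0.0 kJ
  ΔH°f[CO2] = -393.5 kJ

ΔHrxn = -787.0 kJ

Products: 2·(-393.5) = -787.0
Reactants: 2·(+0.0) + 2·(+0.0) = +0.0
ΔHrxn = (-787.0) − (+0.0) = -787.0 kJ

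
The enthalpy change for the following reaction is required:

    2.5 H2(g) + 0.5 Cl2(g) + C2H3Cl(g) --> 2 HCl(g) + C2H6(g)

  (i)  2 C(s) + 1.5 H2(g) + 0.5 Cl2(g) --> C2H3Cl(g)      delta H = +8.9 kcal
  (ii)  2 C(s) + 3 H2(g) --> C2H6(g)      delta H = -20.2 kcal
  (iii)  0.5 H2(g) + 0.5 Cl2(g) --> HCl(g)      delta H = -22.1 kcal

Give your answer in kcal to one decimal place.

(i) reversed (reverse to put C2H3Cl(g) on the reactant side): -8.9 kcal
(ii) as written (C2H6(g) already on the product side): -20.2 kcal
(iii) × 2 (scale by 2 for the 2 HCl(g)): (2)·(-22.1) = -44.2 kcal
delta H = (-8.9) + (-20.2) + (-44.2) = -73.3 kcal

delta H = -73.3 kcal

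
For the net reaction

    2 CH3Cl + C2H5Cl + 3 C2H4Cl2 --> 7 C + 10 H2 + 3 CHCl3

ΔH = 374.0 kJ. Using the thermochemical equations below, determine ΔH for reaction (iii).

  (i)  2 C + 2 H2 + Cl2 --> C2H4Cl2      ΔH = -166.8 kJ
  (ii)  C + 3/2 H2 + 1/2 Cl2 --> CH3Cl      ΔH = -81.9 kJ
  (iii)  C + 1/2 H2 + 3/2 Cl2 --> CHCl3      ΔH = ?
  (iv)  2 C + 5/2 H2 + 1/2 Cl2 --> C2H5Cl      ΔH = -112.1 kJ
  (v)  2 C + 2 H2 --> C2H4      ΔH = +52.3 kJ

(i) reversed and × 3 (C2H4Cl2 must end up as a reactant; scale by 3 for the 3 C2H4Cl2): (-3)·(-166.8) = +500.4 kJ
(ii) reversed and × 2 (reverse to put CH3Cl on the reactant side; ×2 to match 2 CH3Cl in the target): (-2)·(-81.9) = +163.8 kJ
(iii) × 3 (scale by 3 for the 3 CHCl3): contributes 3·x
(iv) reversed (C2H5Cl must end up as a reactant): +112.1 kJ
(v): not needed (C2H4 appears nowhere else).
+374.0 = (+500.4) + (+163.8) + (+112.1) + 3·x
x = (+374.0 − (+776.3)) / (3) = -134.1 kJ

ΔH = -134.1 kJ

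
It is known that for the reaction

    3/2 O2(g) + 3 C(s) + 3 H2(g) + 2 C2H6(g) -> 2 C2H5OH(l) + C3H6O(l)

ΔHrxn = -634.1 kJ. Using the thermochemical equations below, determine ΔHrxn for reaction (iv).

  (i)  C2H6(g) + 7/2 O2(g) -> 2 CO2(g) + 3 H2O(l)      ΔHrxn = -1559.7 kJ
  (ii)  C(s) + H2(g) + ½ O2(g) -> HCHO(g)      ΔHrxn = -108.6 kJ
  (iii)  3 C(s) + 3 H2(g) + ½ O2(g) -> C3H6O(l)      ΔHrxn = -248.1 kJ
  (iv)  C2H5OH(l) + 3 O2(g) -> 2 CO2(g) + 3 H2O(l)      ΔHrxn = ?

ΔHrxn = -1366.7 kJ

(i) × 2: (2)·(-1559.7) = -3119.4 kJ
(ii): not needed.
(iii) as written: -248.1 kJ
(iv) reversed and × 2: contributes −2·x
-634.1 = (-3119.4) + (-248.1) − 2·x
x = (-634.1 − (-3367.5)) / (-2) = -1366.7 kJ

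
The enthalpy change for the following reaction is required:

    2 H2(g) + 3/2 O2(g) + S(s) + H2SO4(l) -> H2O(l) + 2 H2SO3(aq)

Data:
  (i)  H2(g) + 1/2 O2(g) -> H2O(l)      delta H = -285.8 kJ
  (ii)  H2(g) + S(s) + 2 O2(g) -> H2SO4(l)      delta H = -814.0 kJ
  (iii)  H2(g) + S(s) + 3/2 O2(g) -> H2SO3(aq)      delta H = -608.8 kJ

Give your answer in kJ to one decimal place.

(i) as written: -285.8 kJ
(ii) reversed: +814.0 kJ
(iii) × 2: (2)·(-608.8) = -1217.6 kJ
By Hess's law, delta H = (1)·(-285.8) + (-1)·(-814.0) + (2)·(-608.8) = -689.4 kJ

delta H = -689.4 kJ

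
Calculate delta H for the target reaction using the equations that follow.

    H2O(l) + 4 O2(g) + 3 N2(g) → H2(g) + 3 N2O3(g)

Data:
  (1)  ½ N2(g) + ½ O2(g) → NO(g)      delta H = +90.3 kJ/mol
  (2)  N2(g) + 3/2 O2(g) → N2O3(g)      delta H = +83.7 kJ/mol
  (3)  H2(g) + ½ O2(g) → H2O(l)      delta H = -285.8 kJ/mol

delta H = 536.9 kJ/mol

(1): not needed (NO(g) appears nowhere else).
(2) × 3 (×3 to match 3 N2O3(g) in the target): (3)·(+83.7) = +251.1 kJ/mol
(3) reversed (reverse to put H2O(l) on the reactant side): +285.8 kJ/mol
By Hess's law, delta H = (+251.1) + (+285.8) = 536.9 kJ/mol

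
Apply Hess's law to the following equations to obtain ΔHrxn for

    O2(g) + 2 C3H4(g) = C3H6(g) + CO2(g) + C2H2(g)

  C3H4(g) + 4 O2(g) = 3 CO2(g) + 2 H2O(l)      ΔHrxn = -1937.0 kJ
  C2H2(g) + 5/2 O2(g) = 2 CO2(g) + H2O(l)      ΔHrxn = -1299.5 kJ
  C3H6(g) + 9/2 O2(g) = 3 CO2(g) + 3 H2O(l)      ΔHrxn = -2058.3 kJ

ΔHrxn = -516.2 kJ

equation 1 × 2: (2)·(-1937.0) = -3874.0 kJ
equation 2 reversed: +1299.5 kJ
equation 3 reversed: +2058.3 kJ
Since enthalpy is a state function, ΔHrxn = (2)·(-1937.0) + (-1)·(-1299.5) + (-1)·(-2058.3) = -516.2 kJ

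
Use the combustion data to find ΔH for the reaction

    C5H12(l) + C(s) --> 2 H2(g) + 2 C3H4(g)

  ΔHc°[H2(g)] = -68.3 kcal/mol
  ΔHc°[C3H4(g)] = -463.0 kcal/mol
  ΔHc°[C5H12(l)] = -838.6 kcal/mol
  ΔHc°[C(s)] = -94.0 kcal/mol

ΔH = 130.0 kcal/mol

With combustion enthalpies, reactants minus products:
= [1·(-838.6) + 1·(-94.0)] − [2·(-68.3) + 2·(-463.0)]
= 130.0 kcal/mol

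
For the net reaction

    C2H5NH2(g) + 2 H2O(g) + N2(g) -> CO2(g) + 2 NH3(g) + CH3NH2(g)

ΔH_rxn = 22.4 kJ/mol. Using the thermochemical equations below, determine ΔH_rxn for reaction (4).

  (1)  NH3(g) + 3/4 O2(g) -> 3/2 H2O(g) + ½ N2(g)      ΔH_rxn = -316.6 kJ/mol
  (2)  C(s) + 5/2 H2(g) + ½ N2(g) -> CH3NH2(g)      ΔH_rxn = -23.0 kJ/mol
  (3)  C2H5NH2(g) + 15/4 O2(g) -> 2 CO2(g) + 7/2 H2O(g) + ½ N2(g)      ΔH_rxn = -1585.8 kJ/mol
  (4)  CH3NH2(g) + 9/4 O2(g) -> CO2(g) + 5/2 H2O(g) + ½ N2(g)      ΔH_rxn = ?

ΔH_rxn = -975.0 kJ/mol

(1) reversed and × 2 (reverse to put NH3(g) on the product side; scale by 2 for the 2 NH3(g)): (-2)·(-316.6) = +633.2 kJ/mol
(2): not needed (C(s) appears nowhere else).
(3) as written (C2H5NH2(g) already on the reactant side): -1585.8 kJ/mol
(4) reversed: contributes −x
+22.4 = (+633.2) + (-1585.8) − x
x = (+22.4 − (-952.6)) / (-1) = -975.0 kJ/mol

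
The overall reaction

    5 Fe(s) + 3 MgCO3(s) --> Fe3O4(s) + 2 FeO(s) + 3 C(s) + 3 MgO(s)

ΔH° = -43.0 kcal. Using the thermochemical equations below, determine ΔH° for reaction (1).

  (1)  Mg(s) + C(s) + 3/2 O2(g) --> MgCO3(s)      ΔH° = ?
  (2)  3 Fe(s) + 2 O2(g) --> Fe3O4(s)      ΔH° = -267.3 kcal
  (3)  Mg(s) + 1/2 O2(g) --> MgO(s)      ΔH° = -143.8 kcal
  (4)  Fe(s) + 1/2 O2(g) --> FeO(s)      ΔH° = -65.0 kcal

ΔH° = -261.9 kcal

(1) reversed and × 3 (reverse to put MgCO3(s) on the reactant side; scale by 3 for the 3 MgCO3(s)): contributes −3·x
(2) as written (Fe3O4(s) already on the product side): -267.3 kcal
(3) × 3 (scale by 3 for the 3 MgO(s)): (3)·(-143.8) = -431.4 kcal
(4) × 2 (scale by 2 for the 2 FeO(s)): (2)·(-65.0) = -130.0 kcal
-43.0 = (-267.3) + (-431.4) + (-130.0) − 3·x
x = (-43.0 − (-828.7)) / (-3) = -261.9 kcal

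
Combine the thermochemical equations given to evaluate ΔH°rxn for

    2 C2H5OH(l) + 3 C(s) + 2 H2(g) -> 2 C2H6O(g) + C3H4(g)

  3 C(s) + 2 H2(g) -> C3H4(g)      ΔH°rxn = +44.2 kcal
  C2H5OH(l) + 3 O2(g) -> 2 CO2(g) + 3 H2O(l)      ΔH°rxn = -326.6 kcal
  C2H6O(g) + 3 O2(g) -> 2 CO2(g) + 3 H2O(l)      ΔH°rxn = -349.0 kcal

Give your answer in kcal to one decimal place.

equation 1 as written (C3H4(g) already on the product side): +44.2 kcal
equation 2 × 2 (scale by 2 for the 2 C2H5OH(l)): (2)·(-326.6) = -653.2 kcal
equation 3 reversed and × 2 (reverse to put C2H6O(g) on the product side; scale by 2 for the 2 C2H6O(g)): (-2)·(-349.0) = +698.0 kcal
Combining the equations, ΔH°rxn = (+44.2) + (-653.2) + (+698.0) = 89.0 kcal

ΔH°rxn = 89.0 kcal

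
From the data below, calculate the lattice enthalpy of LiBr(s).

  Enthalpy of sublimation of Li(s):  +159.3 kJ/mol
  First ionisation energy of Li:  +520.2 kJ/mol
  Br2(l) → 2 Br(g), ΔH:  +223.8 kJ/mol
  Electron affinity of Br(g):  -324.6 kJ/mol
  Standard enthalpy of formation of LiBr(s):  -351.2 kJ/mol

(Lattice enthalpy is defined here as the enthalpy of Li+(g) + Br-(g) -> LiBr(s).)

U = -818.0 kJ/mol

ΔHf° = 1·ΔHsub + 1·(ΣIE) + 1/2·D(Br2) + 1·EA + U
-351.2 = 1·(+159.3) + 1·(+520.2) + 1/2·(+223.8) + 1·(-324.6) + U
U = -351.2 − (+466.8) = -818.0 kJ/mol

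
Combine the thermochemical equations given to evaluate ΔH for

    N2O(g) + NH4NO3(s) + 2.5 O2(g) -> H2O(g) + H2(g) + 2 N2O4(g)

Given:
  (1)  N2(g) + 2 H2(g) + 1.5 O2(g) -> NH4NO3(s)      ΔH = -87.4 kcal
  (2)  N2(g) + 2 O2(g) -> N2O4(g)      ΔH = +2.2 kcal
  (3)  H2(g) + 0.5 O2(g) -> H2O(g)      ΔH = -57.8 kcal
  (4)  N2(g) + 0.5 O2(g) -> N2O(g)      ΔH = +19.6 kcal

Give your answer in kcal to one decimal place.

ΔH = 14.4 kcal

(1) reversed (NH4NO3(s) must end up as a reactant): +87.4 kcal
(2) × 2 (scale by 2 for the 2 N2O4(g)): (2)·(+2.2) = +4.4 kcal
(3) as written (H2O(g) already on the product side): -57.8 kcal
(4) reversed (reverse to put N2O(g) on the reactant side): -19.6 kcal
ΔH = (+87.4) + (+4.4) + (-57.8) + (-19.6) = 14.4 kcal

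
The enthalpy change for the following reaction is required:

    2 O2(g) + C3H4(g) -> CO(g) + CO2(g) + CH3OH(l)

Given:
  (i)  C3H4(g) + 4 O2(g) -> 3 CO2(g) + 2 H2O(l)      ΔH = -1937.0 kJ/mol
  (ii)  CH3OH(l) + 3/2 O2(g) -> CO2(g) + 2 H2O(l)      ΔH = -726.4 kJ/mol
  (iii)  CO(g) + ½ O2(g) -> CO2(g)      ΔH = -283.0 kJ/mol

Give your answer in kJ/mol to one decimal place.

ΔH = -927.6 kJ/mol

(i) as written: -1937.0 kJ/mol
(ii) reversed: +726.4 kJ/mol
(iii) reversed: +283.0 kJ/mol
ΔH = (1)·(-1937.0) + (-1)·(-726.4) + (-1)·(-283.0) = -927.6 kJ/mol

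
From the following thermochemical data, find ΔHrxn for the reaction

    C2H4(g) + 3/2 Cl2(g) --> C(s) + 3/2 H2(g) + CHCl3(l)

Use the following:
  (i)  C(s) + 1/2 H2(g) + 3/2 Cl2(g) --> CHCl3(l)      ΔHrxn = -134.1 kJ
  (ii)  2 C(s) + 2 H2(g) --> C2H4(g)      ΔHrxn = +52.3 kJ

ΔHrxn = -186.4 kJ

(i) as written: -134.1 kJ
(ii) reversed: -52.3 kJ
ΔHrxn = (1)·(-134.1) + (-1)·(+52.3) = -186.4 kJ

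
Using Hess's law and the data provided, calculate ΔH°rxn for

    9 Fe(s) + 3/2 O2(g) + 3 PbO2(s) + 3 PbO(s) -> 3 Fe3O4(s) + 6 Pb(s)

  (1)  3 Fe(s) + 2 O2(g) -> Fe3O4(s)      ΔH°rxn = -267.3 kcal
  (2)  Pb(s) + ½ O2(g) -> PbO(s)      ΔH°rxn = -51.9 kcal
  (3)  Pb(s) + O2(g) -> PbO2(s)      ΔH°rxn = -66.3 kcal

(1) × 3 (×3 to match 3 Fe3O4(s) in the target): (3)·(-267.3) = -801.9 kcal
(2) reversed and × 3 (reverse to put PbO(s) on the reactant side; ×3 to match 3 PbO(s) in the target): (-3)·(-51.9) = +155.7 kcal
(3) reversed and × 3 (reverse to put PbO2(s) on the reactant side; scale by 3 for the 3 PbO2(s)): (-3)·(-66.3) = +198.9 kcal
By Hess's law, ΔH°rxn = (-801.9) + (+155.7) + (+198.9) = -447.3 kcal

ΔH°rxn = -447.3 kcal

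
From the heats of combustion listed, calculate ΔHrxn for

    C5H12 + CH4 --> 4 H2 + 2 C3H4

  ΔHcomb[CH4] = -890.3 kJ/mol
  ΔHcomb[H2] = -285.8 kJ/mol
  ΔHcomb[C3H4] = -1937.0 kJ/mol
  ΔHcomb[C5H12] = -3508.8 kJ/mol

ΔHrxn = 618.1 kJ/mol

With combustion enthalpies, reactants minus products:
= [1·(-3508.8) + 1·(-890.3)] − [4·(-285.8) + 2·(-1937.0)]
= 618.1 kJ/mol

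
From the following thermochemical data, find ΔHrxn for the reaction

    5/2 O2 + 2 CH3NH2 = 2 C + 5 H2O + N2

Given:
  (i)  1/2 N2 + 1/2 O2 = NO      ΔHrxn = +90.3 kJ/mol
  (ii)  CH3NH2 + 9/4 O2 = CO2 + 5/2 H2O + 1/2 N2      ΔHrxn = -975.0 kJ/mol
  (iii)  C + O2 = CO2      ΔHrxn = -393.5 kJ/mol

ΔHrxn = -1163.0 kJ/mol

(i): not needed (NO appears nowhere else).
(ii) × 2 (×2 to match 2 CH3NH2 in the target): (2)·(-975.0) = -1950.0 kJ/mol
(iii) reversed and × 2 (reverse to put C on the product side; ×2 to match 2 C in the target): (-2)·(-393.5) = +787.0 kJ/mol
ΔHrxn = (-1950.0) + (+787.0) = -1163.0 kJ/mol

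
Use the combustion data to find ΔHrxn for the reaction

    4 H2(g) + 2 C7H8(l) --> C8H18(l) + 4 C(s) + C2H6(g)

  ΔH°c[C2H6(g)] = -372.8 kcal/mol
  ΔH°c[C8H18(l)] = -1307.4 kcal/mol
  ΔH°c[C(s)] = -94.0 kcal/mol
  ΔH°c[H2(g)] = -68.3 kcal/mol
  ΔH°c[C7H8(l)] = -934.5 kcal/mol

Using ΔH = Σ nΔHc°(reactants) − Σ nΔHc°(products):
= [4·(-68.3) + 2·(-934.5)] − [1·(-1307.4) + 4·(-94.0) + 1·(-372.8)]
= -86.0 kcal/mol

ΔHrxn = -86.0 kcal/mol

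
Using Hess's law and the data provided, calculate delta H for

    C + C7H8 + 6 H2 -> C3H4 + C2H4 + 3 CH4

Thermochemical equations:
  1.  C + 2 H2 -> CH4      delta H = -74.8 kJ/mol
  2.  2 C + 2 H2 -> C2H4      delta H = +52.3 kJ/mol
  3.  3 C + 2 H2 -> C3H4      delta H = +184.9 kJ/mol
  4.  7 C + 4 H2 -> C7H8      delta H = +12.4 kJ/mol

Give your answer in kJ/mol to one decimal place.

delta H = 0.4 kJ/mol

eq. 1 × 3: (3)·(-74.8) = -224.4 kJ/mol
eq. 2 as written: +52.3 kJ/mol
eq. 3 as written: +184.9 kJ/mol
eq. 4 reversed: -12.4 kJ/mol
By Hess's law, delta H = (3)·(-74.8) + (1)·(+52.3) + (1)·(+184.9) + (-1)·(+12.4) = 0.4 kJ/mol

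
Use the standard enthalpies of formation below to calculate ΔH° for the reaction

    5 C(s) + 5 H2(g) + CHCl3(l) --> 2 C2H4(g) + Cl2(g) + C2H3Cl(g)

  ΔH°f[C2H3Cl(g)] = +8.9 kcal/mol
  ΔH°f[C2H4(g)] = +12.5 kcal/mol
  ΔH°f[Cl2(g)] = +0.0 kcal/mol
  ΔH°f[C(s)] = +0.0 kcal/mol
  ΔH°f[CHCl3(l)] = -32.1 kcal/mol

Products: 2·(+12.5) + 1·(+0.0) + 1·(+8.9) = +33.9
Reactants: 5·(+0.0) + 5·(+0.0) + 1·(-32.1) = -32.1
ΔH° = (+33.9) − (-32.1) = 66.0 kcal/mol

ΔH° = 66.0 kcal/mol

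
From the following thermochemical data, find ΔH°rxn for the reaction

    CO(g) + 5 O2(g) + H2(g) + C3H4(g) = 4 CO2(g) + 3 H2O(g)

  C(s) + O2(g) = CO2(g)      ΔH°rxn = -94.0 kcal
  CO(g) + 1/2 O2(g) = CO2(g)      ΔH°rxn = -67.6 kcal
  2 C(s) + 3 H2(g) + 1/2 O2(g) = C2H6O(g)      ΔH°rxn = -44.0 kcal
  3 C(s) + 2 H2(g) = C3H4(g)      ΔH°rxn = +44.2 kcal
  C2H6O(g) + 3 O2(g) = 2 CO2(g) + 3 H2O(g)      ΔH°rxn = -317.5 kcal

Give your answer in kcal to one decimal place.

equation 1 as written: -94.0 kcal
equation 2 as written: -67.6 kcal
equation 3 as written: -44.0 kcal
equation 4 reversed: -44.2 kcal
equation 5 as written: -317.5 kcal
Since enthalpy is a state function, ΔH°rxn = (-94.0) + (-67.6) + (-44.0) + (-44.2) + (-317.5) = -567.3 kcal

ΔH°rxn = -567.3 kcal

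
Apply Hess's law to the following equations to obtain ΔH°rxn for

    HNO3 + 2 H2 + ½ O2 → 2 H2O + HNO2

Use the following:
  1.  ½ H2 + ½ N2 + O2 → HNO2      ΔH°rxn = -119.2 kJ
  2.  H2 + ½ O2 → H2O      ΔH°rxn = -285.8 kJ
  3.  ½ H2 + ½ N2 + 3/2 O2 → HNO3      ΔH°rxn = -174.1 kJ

eq. 1 as written (HNO2 already on the product side): -119.2 kJ
eq. 2 × 2 (scale by 2 for the 2 H2O): (2)·(-285.8) = -571.6 kJ
eq. 3 reversed (HNO3 must end up as a reactant): +174.1 kJ
Combining the equations, ΔH°rxn = (-119.2) + (-571.6) + (+174.1) = -516.7 kJ

ΔH°rxn = -516.7 kJ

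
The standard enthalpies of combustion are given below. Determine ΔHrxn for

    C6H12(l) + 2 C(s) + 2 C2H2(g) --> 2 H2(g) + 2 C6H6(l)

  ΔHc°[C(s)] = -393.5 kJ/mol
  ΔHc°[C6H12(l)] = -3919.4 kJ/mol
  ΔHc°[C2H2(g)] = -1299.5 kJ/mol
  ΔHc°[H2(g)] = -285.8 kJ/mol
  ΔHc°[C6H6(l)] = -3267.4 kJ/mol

ΔHrxn = -199.0 kJ/mol

With combustion enthalpies, reactants minus products:
= [1·(-3919.4) + 2·(-393.5) + 2·(-1299.5)] − [2·(-285.8) + 2·(-3267.4)]
= -199.0 kJ/mol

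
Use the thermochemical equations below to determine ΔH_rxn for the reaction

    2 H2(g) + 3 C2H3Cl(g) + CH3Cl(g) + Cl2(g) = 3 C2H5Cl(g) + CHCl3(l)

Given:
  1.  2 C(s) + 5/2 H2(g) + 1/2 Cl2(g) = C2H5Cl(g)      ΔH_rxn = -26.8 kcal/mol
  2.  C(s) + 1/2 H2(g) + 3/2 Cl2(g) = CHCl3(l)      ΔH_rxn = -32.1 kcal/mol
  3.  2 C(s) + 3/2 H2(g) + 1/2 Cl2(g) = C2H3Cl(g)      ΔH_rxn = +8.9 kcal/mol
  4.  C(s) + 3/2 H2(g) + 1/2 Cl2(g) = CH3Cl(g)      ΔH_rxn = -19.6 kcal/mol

ΔH_rxn = -119.6 kcal/mol

eq. 1 × 3 (scale by 3 for the 3 C2H5Cl(g)): (3)·(-26.8) = -80.4 kcal/mol
eq. 2 as written (CHCl3(l) already on the product side): -32.1 kcal/mol
eq. 3 reversed and × 3 (C2H3Cl(g) must end up as a reactant; ×3 to match 3 C2H3Cl(g) in the target): (-3)·(+8.9) = -26.7 kcal/mol
eq. 4 reversed (reverse to put CH3Cl(g) on the reactant side): +19.6 kcal/mol
ΔH_rxn = (3)·(-26.8) + (1)·(-32.1) + (-3)·(+8.9) + (-1)·(-19.6) = -119.6 kcal/mol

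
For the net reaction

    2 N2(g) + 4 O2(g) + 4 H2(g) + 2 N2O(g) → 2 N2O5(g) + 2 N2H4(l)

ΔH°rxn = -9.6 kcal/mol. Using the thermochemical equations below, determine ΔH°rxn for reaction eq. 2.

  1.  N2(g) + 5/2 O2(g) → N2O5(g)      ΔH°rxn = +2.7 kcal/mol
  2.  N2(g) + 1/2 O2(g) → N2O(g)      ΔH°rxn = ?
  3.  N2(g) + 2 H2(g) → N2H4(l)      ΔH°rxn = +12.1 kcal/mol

ΔH°rxn = 19.6 kcal/mol

eq. 1 × 2 (×2 to match 2 N2O5(g) in the target): (2)·(+2.7) = +5.4 kcal/mol
eq. 2 reversed and × 2 (reverse to put N2O(g) on the reactant side; ×2 to match 2 N2O(g) in the target): contributes −2·x
eq. 3 × 2 (scale by 2 for the 2 N2H4(l)): (2)·(+12.1) = +24.2 kcal/mol
-9.6 = (+5.4) + (+24.2) − 2·x
x = (-9.6 − (+29.6)) / (-2) = 19.6 kcal/mol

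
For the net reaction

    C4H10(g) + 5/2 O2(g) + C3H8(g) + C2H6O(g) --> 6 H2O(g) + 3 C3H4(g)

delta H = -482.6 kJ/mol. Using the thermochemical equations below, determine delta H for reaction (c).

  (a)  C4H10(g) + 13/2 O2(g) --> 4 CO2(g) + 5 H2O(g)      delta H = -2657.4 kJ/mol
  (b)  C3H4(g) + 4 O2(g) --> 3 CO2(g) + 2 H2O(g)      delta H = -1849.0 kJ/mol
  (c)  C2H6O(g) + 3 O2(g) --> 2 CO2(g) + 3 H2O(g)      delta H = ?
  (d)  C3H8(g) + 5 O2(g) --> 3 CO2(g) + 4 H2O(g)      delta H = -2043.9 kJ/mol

(a) as written: -2657.4 kJ/mol
(b) reversed and × 3: (-3)·(-1849.0) = +5547.0 kJ/mol
(c) as written: contributes x
(d) as written: -2043.9 kJ/mol
-482.6 = (-2657.4) + (+5547.0) + (-2043.9) + x
x = (-482.6 − (+845.7)) / (1) = -1328.3 kJ/mol

delta H = -1328.3 kJ/mol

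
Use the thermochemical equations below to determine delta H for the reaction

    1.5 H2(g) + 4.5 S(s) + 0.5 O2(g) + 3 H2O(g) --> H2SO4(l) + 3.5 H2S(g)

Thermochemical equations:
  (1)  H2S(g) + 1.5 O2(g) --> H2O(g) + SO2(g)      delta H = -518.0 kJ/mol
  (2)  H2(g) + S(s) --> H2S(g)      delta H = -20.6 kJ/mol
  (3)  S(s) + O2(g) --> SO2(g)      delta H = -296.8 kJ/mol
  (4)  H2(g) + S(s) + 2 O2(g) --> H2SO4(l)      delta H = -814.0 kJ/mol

(1) reversed and × 3 (reverse to put H2O(g) on the reactant side; ×3 to match 3 H2O(g) in the target): (-3)·(-518.0) = +1554.0 kJ/mol
(2) × 1/2: (1/2)·(-20.6) = -10.3 kJ/mol
(3) × 3: (3)·(-296.8) = -890.4 kJ/mol
(4) as written (H2SO4(l) already on the product side): -814.0 kJ/mol
delta H = (-3)·(-518.0) + (1/2)·(-20.6) + (3)·(-296.8) + (1)·(-814.0) = -160.7 kJ/mol

delta H = -160.7 kJ/mol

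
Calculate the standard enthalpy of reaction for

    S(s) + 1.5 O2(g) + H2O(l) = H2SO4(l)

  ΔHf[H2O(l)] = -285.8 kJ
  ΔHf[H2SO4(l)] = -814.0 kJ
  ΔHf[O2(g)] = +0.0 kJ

Products: 1·(-814.0) = -814.0
Reactants: 1·(+0.0) + 3/2·(+0.0) + 1·(-285.8) = -285.8
ΔH° = (-814.0) − (-285.8) = -528.2 kJ

ΔH° = -528.2 kJ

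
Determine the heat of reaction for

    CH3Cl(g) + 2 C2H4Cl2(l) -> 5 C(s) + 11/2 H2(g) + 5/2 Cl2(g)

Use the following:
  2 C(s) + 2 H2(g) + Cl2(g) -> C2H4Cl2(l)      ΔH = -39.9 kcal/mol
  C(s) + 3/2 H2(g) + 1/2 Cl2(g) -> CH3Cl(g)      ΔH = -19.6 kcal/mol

equation 1 reversed and × 2: (-2)·(-39.9) = +79.8 kcal/mol
equation 2 reversed: +19.6 kcal/mol
Combining the equations, ΔH = (+79.8) + (+19.6) = 99.4 kcal/mol

ΔH = 99.4 kcal/mol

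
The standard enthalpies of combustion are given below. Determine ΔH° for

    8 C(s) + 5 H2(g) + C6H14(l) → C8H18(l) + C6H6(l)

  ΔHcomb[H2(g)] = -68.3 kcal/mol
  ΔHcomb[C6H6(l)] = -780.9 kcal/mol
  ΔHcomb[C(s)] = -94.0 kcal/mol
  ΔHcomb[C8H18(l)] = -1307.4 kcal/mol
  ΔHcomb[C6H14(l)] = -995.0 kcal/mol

ΔH° = -0.2 kcal/mol

With combustion enthalpies, reactants minus products:
= [8·(-94.0) + 5·(-68.3) + 1·(-995.0)] − [1·(-1307.4) + 1·(-780.9)]
= -0.2 kcal/mol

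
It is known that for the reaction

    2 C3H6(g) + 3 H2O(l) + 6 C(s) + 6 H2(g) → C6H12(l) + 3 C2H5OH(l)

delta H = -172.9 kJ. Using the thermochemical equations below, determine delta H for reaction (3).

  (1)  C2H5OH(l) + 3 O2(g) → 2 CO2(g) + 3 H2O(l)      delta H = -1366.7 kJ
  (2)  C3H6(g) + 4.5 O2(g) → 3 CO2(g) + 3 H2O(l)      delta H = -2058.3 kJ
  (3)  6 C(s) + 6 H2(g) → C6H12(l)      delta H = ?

delta H = -156.4 kJ

(1) reversed and × 3 (C2H5OH(l) must end up as a product; ×3 to match 3 C2H5OH(l) in the target): (-3)·(-1366.7) = +4100.1 kJ
(2) × 2 (×2 to match 2 C3H6(g) in the target): (2)·(-2058.3) = -4116.6 kJ
(3) as written (C6H12(l) already on the product side): contributes x
-172.9 = (+4100.1) + (-4116.6) + x
x = (-172.9 − (-16.5)) / (1) = -156.4 kJ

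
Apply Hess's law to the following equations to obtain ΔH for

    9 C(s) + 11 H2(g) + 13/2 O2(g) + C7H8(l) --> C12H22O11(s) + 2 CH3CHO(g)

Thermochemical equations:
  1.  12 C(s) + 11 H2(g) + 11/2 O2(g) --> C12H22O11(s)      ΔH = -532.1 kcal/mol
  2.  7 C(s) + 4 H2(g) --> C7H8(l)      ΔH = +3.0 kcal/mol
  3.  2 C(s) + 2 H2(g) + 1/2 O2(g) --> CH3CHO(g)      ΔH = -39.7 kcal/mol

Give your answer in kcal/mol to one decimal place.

eq. 1 as written: -532.1 kcal/mol
eq. 2 reversed: -3.0 kcal/mol
eq. 3 × 2: (2)·(-39.7) = -79.4 kcal/mol
Since enthalpy is a state function, ΔH = (-532.1) + (-3.0) + (-79.4) = -614.5 kcal/mol

ΔH = -614.5 kcal/mol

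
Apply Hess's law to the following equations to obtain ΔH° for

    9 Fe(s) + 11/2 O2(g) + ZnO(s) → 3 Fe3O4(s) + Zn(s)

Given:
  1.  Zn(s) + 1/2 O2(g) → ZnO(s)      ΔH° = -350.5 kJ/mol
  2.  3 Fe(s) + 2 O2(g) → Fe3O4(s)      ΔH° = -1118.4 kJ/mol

eq. 1 reversed (reverse to put ZnO(s) on the reactant side): +350.5 kJ/mol
eq. 2 × 3 (×3 to match 3 Fe3O4(s) in the target): (3)·(-1118.4) = -3355.2 kJ/mol
Summing the manipulated equations, ΔH° = (-1)·(-350.5) + (3)·(-1118.4) = -3004.7 kJ/mol

ΔH° = -3004.7 kJ/mol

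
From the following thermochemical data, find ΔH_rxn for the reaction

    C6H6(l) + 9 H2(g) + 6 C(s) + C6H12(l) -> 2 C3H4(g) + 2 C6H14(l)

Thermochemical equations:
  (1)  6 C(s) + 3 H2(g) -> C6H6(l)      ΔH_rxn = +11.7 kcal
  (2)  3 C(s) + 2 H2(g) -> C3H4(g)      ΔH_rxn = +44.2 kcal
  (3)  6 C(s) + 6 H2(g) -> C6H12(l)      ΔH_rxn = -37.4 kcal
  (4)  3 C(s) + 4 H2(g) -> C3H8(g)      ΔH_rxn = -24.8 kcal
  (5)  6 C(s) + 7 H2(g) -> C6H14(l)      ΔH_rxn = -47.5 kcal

ΔH_rxn = 19.1 kcal

(1) reversed (C6H6(l) must end up as a reactant): -11.7 kcal
(2) × 2 (×2 to match 2 C3H4(g) in the target): (2)·(+44.2) = +88.4 kcal
(3) reversed (reverse to put C6H12(l) on the reactant side): +37.4 kcal
(4): not needed (C3H8(g) appears nowhere else).
(5) × 2 (×2 to match 2 C6H14(l) in the target): (2)·(-47.5) = -95.0 kcal
By Hess's law, ΔH_rxn = (-1)·(+11.7) + (2)·(+44.2) + (-1)·(-37.4) + (2)·(-47.5) = 19.1 kcal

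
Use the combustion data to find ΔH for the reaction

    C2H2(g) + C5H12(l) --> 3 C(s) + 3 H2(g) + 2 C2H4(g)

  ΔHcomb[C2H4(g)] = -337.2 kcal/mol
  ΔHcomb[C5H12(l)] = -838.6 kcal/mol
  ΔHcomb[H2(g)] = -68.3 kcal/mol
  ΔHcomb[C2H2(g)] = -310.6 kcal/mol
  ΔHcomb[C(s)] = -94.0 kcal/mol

Using ΔH = Σ nΔHc°(reactants) − Σ nΔHc°(products):
= [1·(-310.6) + 1·(-838.6)] − [3·(-94.0) + 3·(-68.3) + 2·(-337.2)]
= 12.1 kcal/mol

ΔH = 12.1 kcal/mol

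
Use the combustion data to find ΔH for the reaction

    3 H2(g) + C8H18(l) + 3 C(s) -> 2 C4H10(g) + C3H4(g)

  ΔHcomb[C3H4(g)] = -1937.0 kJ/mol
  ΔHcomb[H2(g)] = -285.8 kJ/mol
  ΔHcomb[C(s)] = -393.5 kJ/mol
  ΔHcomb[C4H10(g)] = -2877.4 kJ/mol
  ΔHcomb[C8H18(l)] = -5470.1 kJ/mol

Using ΔH = Σ nΔHc°(reactants) − Σ nΔHc°(products):
= [3·(-285.8) + 1·(-5470.1) + 3·(-393.5)] − [2·(-2877.4) + 1·(-1937.0)]
= 183.8 kJ/mol

ΔH = 183.8 kJ/mol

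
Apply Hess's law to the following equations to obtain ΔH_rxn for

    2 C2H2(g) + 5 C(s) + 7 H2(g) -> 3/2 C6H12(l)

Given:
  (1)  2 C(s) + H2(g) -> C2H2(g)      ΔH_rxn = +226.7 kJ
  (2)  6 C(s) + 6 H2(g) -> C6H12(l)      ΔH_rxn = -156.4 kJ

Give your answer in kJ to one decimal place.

(1) reversed and × 2: (-2)·(+226.7) = -453.4 kJ
(2) × 3/2: (3/2)·(-156.4) = -234.6 kJ
ΔH_rxn = (-2)·(+226.7) + (3/2)·(-156.4) = -688.0 kJ

ΔH_rxn = -688.0 kJ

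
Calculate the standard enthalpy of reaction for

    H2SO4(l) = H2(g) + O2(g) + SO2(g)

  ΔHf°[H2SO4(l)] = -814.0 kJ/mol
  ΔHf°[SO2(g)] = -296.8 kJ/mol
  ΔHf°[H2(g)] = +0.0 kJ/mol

ΔH° = 517.2 kJ/mol

ΔH°rxn = Σ nΔHf°(products) − Σ nΔHf°(reactants).
Products: 1·(+0.0) + 1·(+0.0) + 1·(-296.8) = -296.8
Reactants: 1·(-814.0) = -814.0
ΔH° = (-296.8) − (-814.0) = 517.2 kJ/mol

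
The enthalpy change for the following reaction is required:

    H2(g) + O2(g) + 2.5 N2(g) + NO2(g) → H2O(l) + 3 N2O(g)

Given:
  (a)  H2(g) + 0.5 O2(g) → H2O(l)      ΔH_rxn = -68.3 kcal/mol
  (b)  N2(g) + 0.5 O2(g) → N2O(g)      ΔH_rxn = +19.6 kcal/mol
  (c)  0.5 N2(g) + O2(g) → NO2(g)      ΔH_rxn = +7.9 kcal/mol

ΔH_rxn = -17.4 kcal/mol

(a) as written: -68.3 kcal/mol
(b) × 3: (3)·(+19.6) = +58.8 kcal/mol
(c) reversed: -7.9 kcal/mol
Combining the equations, ΔH_rxn = (-68.3) + (+58.8) + (-7.9) = -17.4 kcal/mol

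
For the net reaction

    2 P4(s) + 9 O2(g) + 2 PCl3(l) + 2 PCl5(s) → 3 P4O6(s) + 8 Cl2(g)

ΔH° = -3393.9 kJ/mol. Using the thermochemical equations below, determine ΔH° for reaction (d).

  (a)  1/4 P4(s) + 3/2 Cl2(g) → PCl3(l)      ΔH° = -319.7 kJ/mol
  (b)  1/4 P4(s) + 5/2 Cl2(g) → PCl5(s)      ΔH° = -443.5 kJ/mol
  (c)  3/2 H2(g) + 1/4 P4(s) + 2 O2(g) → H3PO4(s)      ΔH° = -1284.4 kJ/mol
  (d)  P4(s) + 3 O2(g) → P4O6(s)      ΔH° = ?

(a) reversed and × 2 (reverse to put PCl3(l) on the reactant side; scale by 2 for the 2 PCl3(l)): (-2)·(-319.7) = +639.4 kJ/mol
(b) reversed and × 2 (reverse to put PCl5(s) on the reactant side; ×2 to match 2 PCl5(s) in the target): (-2)·(-443.5) = +887.0 kJ/mol
(c): not needed (H3PO4(s) appears nowhere else).
(d) × 3 (scale by 3 for the 3 P4O6(s)): contributes 3·x
-3393.9 = (+639.4) + (+887.0) + 3·x
x = (-3393.9 − (+1526.4)) / (3) = -1640.1 kJ/mol

ΔH° = -1640.1 kJ/mol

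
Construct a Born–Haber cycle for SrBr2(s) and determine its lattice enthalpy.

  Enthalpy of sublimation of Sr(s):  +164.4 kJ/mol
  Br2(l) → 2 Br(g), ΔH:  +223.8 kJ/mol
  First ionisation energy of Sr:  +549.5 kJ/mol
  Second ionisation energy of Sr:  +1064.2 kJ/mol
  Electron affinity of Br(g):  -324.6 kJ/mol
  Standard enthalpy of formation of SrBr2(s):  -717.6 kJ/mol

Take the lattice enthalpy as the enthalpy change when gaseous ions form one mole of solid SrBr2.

ΔHf° = 1·ΔHsub + 1·(ΣIE) + 1·D(Br2) + 2·EA + U
-717.6 = 1·(+164.4) + 1·(+1613.7) + 1·(+223.8) + 2·(-324.6) + U
U = -717.6 − (+1352.7) = -2070.3 kJ/mol

U = -2070.3 kJ/mol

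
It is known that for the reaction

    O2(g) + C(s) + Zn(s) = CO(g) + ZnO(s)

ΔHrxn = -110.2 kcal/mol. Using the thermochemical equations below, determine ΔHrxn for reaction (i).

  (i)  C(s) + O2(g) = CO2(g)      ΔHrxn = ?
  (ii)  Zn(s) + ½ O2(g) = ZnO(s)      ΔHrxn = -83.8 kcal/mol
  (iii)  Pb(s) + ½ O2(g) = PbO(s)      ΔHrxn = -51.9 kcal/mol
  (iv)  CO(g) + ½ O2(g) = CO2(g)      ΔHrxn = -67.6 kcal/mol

ΔHrxn = -94.0 kcal/mol

(i) as written (C(s) already on the reactant side): contributes x
(ii) as written (ZnO(s) already on the product side): -83.8 kcal/mol
(iii): not needed (Pb(s) appears nowhere else).
(iv) reversed (CO(g) must end up as a product): +67.6 kcal/mol
-110.2 = (-83.8) + (+67.6) + x
x = (-110.2 − (-16.2)) / (1) = -94.0 kcal/mol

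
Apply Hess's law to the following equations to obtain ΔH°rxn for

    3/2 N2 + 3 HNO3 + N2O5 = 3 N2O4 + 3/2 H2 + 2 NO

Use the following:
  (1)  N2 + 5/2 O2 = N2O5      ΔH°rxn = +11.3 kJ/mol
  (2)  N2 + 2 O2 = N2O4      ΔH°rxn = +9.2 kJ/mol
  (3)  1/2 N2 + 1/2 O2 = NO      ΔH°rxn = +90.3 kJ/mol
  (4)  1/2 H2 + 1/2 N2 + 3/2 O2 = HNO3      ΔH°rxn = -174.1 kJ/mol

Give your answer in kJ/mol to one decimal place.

(1) reversed (N2O5 must end up as a reactant): -11.3 kJ/mol
(2) × 3 (scale by 3 for the 3 N2O4): (3)·(+9.2) = +27.6 kJ/mol
(3) × 2 (×2 to match 2 NO in the target): (2)·(+90.3) = +180.6 kJ/mol
(4) reversed and × 3 (reverse to put HNO3 on the reactant side; scale by 3 for the 3 HNO3): (-3)·(-174.1) = +522.3 kJ/mol
By Hess's law, ΔH°rxn = (-1)·(+11.3) + (3)·(+9.2) + (2)·(+90.3) + (-3)·(-174.1) = 719.2 kJ/mol

ΔH°rxn = 719.2 kJ/mol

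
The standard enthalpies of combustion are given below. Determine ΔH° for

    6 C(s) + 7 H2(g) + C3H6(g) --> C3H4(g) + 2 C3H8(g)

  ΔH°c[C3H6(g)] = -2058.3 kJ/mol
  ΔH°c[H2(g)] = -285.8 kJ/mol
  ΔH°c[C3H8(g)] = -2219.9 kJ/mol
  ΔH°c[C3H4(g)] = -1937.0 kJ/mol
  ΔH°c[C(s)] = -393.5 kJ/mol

ΔH° = -43.1 kJ/mol

With combustion enthalpies, reactants minus products:
= [6·(-393.5) + 7·(-285.8) + 1·(-2058.3)] − [1·(-1937.0) + 2·(-2219.9)]
= -43.1 kJ/mol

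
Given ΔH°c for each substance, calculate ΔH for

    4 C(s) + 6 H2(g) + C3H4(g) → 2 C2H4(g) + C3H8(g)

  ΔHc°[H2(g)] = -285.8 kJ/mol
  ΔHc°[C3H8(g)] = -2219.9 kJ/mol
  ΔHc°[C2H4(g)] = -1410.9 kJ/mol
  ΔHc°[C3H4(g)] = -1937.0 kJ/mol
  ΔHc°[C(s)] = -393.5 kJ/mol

Using ΔH = Σ nΔHc°(reactants) − Σ nΔHc°(products):
= [4·(-393.5) + 6·(-285.8) + 1·(-1937.0)] − [2·(-1410.9) + 1·(-2219.9)]
= -184.1 kJ/mol

ΔH = -184.1 kJ/mol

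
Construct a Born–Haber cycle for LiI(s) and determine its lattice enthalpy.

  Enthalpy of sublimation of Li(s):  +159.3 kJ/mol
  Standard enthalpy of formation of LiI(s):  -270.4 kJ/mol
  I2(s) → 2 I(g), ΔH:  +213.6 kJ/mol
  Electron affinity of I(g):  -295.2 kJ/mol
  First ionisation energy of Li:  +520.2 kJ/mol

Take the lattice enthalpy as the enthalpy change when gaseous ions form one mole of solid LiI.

U = -761.5 kJ/mol

ΔHf° = 1·ΔHsub + 1·(ΣIE) + 1/2·D(I2) + 1·EA + U
-270.4 = 1·(+159.3) + 1·(+520.2) + 1/2·(+213.6) + 1·(-295.2) + U
U = -270.4 − (+491.1) = -761.5 kJ/mol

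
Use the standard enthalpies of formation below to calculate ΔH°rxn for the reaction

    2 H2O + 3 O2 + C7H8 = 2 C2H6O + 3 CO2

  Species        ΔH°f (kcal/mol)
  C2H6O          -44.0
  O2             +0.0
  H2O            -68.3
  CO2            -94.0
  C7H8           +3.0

ΔH°rxn = -236.4 kcal/mol

Products: 2·(-44.0) + 3·(-94.0) = -370.0
Reactants: 2·(-68.3) + 3·(+0.0) + 1·(+3.0) = -133.6
ΔH°rxn = (-370.0) − (-133.6) = -236.4 kcal/mol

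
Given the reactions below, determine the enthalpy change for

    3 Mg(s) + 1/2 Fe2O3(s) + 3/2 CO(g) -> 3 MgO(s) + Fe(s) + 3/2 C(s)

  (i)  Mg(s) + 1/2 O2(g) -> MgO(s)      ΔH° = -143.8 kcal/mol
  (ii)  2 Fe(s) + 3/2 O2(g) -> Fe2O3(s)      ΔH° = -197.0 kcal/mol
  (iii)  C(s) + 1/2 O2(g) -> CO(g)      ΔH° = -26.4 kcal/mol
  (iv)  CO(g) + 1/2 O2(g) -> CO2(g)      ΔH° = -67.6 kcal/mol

(i) × 3: (3)·(-143.8) = -431.4 kcal/mol
(ii) reversed and × 1/2: (-1/2)·(-197.0) = +98.5 kcal/mol
(iii) reversed and × 3/2: (-3/2)·(-26.4) = +39.6 kcal/mol
(iv): not needed.
ΔH° = (-431.4) + (+98.5) + (+39.6) = -293.3 kcal/mol

ΔH° = -293.3 kcal/mol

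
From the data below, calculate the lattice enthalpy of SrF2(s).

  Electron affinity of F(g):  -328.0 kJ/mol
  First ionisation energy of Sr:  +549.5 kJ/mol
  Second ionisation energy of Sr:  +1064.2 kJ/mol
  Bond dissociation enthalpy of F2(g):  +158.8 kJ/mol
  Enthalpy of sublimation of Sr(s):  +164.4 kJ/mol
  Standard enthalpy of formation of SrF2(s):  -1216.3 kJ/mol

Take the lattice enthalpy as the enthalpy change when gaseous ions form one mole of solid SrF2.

U = -2497.2 kJ/mol

ΔHf° = 1·ΔHsub + 1·(ΣIE) + 1·D(F2) + 2·EA + U
-1216.3 = 1·(+164.4) + 1·(+1613.7) + 1·(+158.8) + 2·(-328.0) + U
U = -1216.3 − (+1280.9) = -2497.2 kJ/mol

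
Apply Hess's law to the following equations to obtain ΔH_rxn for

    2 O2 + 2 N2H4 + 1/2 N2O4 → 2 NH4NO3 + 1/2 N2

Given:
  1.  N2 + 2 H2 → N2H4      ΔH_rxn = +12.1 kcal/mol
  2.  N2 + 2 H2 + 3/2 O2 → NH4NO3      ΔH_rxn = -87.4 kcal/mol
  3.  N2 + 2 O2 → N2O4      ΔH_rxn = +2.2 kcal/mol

eq. 1 reversed and × 2: (-2)·(+12.1) = -24.2 kcal/mol
eq. 2 × 2: (2)·(-87.4) = -174.8 kcal/mol
eq. 3 reversed and × 1/2: (-1/2)·(+2.2) = -1.1 kcal/mol
ΔH_rxn = (-24.2) + (-174.8) + (-1.1) = -200.1 kcal/mol

ΔH_rxn = -200.1 kcal/mol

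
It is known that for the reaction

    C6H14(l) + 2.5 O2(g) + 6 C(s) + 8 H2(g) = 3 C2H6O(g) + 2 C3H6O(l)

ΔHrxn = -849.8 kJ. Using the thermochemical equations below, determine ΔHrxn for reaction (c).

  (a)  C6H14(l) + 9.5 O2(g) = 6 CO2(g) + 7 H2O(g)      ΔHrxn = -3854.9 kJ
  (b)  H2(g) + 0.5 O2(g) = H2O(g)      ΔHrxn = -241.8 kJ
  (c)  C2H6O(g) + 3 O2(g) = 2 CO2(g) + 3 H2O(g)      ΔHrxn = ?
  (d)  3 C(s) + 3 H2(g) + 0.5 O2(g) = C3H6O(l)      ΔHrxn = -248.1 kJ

ΔHrxn = -1328.3 kJ

(a) as written (C6H14(l) already on the reactant side): -3854.9 kJ
(b) × 2: (2)·(-241.8) = -483.6 kJ
(c) reversed and × 3 (C2H6O(g) must end up as a product; ×3 to match 3 C2H6O(g) in the target): contributes −3·x
(d) × 2 (scale by 2 for the 2 C3H6O(l)): (2)·(-248.1) = -496.2 kJ
-849.8 = (-3854.9) + (-483.6) + (-496.2) − 3·x
x = (-849.8 − (-4834.7)) / (-3) = -1328.3 kJ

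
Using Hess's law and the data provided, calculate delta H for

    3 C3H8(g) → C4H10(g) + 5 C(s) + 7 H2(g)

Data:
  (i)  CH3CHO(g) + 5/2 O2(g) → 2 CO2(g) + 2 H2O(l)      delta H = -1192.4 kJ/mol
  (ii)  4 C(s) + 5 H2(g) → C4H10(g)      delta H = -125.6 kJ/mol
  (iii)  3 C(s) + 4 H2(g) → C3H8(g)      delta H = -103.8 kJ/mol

delta H = 185.8 kJ/mol

(i): not needed.
(ii) as written: -125.6 kJ/mol
(iii) reversed and × 3: (-3)·(-103.8) = +311.4 kJ/mol
Summing the manipulated equations, delta H = (-125.6) + (+311.4) = 185.8 kJ/mol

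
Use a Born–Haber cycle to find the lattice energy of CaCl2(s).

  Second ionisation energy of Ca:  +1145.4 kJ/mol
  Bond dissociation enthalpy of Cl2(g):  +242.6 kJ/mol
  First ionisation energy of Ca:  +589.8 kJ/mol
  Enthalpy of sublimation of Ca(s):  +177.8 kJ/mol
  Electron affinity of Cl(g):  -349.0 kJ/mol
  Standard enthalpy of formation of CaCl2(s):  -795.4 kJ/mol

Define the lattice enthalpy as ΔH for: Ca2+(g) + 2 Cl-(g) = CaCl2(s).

ΔHf° = 1·ΔHsub + 1·(ΣIE) + 1·D(Cl2) + 2·EA + U
-795.4 = 1·(+177.8) + 1·(+1735.2) + 1·(+242.6) + 2·(-349.0) + U
U = -795.4 − (+1457.6) = -2253.0 kJ/mol

U = -2253.0 kJ/mol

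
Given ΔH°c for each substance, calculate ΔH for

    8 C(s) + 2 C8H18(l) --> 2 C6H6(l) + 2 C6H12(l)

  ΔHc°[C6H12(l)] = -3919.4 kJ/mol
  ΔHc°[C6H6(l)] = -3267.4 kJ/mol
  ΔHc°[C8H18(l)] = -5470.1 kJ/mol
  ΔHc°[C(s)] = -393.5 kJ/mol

With combustion enthalpies, reactants minus products:
= [8·(-393.5) + 2·(-5470.1)] − [2·(-3267.4) + 2·(-3919.4)]
= 285.4 kJ/mol

ΔH = 285.4 kJ/mol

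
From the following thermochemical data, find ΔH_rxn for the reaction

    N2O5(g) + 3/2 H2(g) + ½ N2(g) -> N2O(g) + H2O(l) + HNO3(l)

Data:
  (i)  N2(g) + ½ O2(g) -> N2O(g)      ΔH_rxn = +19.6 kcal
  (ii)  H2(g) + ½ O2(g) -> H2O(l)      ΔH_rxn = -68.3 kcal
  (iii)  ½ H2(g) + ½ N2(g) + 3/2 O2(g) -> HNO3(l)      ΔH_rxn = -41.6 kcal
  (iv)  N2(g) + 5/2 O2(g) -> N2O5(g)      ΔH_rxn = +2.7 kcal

(i) as written (N2O(g) already on the product side): +19.6 kcal
(ii) as written (H2O(l) already on the product side): -68.3 kcal
(iii) as written (HNO3(l) already on the product side): -41.6 kcal
(iv) reversed (reverse to put N2O5(g) on the reactant side): -2.7 kcal
Since enthalpy is a state function, ΔH_rxn = (1)·(+19.6) + (1)·(-68.3) + (1)·(-41.6) + (-1)·(+2.7) = -93.0 kcal

ΔH_rxn = -93.0 kcal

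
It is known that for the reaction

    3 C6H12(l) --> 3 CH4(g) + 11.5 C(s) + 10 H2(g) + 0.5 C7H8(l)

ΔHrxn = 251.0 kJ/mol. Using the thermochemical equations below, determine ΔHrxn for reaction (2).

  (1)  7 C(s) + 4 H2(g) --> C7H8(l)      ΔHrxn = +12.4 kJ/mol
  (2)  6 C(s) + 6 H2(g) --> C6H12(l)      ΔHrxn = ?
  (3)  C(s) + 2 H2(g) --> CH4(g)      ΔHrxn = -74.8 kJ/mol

(1) × 1/2 (scale by 1/2 for the 1/2 C7H8(l)): (1/2)·(+12.4) = +6.2 kJ/mol
(2) reversed and × 3 (reverse to put C6H12(l) on the reactant side; scale by 3 for the 3 C6H12(l)): contributes −3·x
(3) × 3 (×3 to match 3 CH4(g) in the target): (3)·(-74.8) = -224.4 kJ/mol
+251.0 = (+6.2) + (-224.4) − 3·x
x = (+251.0 − (-218.2)) / (-3) = -156.4 kJ/mol

ΔHrxn = -156.4 kJ/mol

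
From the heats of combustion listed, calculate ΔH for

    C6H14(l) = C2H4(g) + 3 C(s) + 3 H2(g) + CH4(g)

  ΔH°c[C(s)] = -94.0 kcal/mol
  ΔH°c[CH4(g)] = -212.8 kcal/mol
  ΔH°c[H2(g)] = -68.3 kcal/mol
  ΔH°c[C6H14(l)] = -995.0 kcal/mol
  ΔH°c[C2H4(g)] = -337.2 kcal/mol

ΔH = 41.9 kcal/mol

With combustion enthalpies, reactants minus products:
= [1·(-995.0)] − [1·(-337.2) + 3·(-94.0) + 3·(-68.3) + 1·(-212.8)]
= 41.9 kcal/mol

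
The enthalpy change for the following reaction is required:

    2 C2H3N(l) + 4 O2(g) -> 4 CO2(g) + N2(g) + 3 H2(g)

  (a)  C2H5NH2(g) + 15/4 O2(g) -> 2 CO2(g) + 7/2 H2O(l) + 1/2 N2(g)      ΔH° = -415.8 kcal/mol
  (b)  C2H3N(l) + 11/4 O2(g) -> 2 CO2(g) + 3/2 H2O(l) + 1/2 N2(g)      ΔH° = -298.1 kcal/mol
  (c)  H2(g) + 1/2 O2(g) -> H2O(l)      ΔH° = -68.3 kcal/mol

(a): not needed.
(b) × 2: (2)·(-298.1) = -596.2 kcal/mol
(c) reversed and × 3: (-3)·(-68.3) = +204.9 kcal/mol
Since enthalpy is a state function, ΔH° = (2)·(-298.1) + (-3)·(-68.3) = -391.3 kcal/mol

ΔH° = -391.3 kcal/mol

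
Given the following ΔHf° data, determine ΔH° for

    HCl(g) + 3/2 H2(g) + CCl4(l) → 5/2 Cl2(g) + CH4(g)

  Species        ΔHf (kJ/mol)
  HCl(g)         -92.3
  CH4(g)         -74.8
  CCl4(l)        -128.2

Products: 5/2·(+0.0) + 1·(-74.8) = -74.8
Reactants: 1·(-92.3) + 3/2·(+0.0) + 1·(-128.2) = -220.5
ΔH° = (-74.8) − (-220.5) = 145.7 kJ/mol

ΔH° = 145.7 kJ/mol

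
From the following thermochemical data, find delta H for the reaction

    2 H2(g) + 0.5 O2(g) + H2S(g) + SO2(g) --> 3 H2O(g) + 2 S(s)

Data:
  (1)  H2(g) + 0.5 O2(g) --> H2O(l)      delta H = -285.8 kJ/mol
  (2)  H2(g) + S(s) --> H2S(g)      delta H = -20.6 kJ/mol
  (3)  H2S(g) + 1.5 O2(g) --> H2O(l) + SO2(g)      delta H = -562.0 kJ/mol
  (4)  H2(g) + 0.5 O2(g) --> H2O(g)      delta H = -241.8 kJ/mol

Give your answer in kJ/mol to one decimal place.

(1) as written: -285.8 kJ/mol
(2) reversed and × 2: (-2)·(-20.6) = +41.2 kJ/mol
(3) reversed: +562.0 kJ/mol
(4) × 3: (3)·(-241.8) = -725.4 kJ/mol
Since enthalpy is a state function, delta H = (-285.8) + (+41.2) + (+562.0) + (-725.4) = -408.0 kJ/mol

delta H = -408.0 kJ/mol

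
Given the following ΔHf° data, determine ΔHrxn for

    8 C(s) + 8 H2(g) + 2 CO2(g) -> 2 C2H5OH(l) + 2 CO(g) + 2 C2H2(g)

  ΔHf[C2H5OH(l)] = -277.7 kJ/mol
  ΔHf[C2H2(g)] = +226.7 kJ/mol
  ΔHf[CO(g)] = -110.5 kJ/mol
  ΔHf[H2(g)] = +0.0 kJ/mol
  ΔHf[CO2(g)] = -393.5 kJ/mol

Products: 2·(-277.7) + 2·(-110.5) + 2·(+226.7) = -323.0
Reactants: 8·(+0.0) + 8·(+0.0) + 2·(-393.5) = -787.0
ΔHrxn = (-323.0) − (-787.0) = 464.0 kJ/mol

ΔHrxn = 464.0 kJ/mol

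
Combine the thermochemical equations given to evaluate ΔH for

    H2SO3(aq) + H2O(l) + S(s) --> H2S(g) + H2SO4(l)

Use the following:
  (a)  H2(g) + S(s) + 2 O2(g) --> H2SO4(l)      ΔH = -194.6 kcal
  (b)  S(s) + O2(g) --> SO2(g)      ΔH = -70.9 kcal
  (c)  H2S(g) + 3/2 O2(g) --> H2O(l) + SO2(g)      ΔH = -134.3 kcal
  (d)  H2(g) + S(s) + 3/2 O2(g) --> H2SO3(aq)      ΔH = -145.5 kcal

(a) as written (H2SO4(l) already on the product side): -194.6 kcal
(b) as written: -70.9 kcal
(c) reversed (H2S(g) must end up as a product): +134.3 kcal
(d) reversed (H2SO3(aq) must end up as a reactant): +145.5 kcal
Combining the equations, ΔH = (-194.6) + (-70.9) + (+134.3) + (+145.5) = 14.3 kcal

ΔH = 14.3 kcal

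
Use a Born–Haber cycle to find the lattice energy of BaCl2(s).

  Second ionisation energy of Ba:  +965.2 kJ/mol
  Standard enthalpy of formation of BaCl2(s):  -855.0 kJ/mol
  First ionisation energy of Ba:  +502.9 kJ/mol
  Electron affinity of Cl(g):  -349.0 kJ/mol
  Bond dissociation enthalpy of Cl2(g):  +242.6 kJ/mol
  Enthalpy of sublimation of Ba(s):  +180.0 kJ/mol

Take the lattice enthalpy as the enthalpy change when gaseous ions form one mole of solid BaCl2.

ΔHf° = 1·ΔHsub + 1·(ΣIE) + 1·D(Cl2) + 2·EA + U
-855.0 = 1·(+180.0) + 1·(+1468.1) + 1·(+242.6) + 2·(-349.0) + U
U = -855.0 − (+1192.7) = -2047.7 kJ/mol

U = -2047.7 kJ/mol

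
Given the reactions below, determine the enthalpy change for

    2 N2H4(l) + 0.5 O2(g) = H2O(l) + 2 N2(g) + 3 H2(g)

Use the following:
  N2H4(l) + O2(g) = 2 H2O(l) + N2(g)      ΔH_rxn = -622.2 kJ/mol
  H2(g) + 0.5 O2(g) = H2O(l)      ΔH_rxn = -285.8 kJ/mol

equation 1 × 2: (2)·(-622.2) = -1244.4 kJ/mol
equation 2 reversed and × 3: (-3)·(-285.8) = +857.4 kJ/mol
Since enthalpy is a state function, ΔH_rxn = (-1244.4) + (+857.4) = -387.0 kJ/mol

ΔH_rxn = -387.0 kJ/mol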